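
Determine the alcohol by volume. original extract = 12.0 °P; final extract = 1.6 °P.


SG = 259/(259 − P);  ABV = (OG − FG)·131.25
OG = 259/(259 − 12.0) = 1.0486
FG = 259/(259 − 1.6) = 1.0062
ABV = (1.0486 − 1.0062)·131.25

5.5607 % ABV


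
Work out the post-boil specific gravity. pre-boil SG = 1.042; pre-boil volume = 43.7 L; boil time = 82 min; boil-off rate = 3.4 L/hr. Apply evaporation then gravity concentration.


V_post = V_pre − rate·(t/60);  SG_post = 1 + (SG_pre−1)·V_pre/V_post
V_post = 43.7 − 3.4·(82/60) = 39.0533
SG_post = 1 + (1.042 − 1)·43.7/39.0533

1.0470


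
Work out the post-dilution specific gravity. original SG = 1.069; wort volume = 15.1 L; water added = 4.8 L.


SG_new = 1 + (SG_old − 1)·V_old/(V_old + V_water)
pts = (1.069 − 1)·1000·15.1/(15.1 + 4.8) = 52.3568
SG_new = 1 + 52.3568/1000

1.0524


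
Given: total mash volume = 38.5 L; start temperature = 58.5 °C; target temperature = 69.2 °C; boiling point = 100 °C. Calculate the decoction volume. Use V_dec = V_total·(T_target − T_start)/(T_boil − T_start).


V_dec = 38.5·(69.2 − 58.5)/(100 − 58.5)

9.9265 L


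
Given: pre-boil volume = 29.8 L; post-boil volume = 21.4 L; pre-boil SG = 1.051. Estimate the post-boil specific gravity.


SG_post = 1 + (SG_pre − 1)·V_pre/V_post
pts_pre = (1.051 − 1)·1000 = 51.0000
pts_post = 51.0000·29.8/21.4 = 71.0187
SG_post = 1 + 71.0187/1000

1.0710


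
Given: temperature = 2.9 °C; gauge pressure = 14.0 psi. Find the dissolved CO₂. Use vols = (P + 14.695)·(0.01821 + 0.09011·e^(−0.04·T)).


vols = (14.0 + 14.695)·(0.01821 + 0.09011·e^(−0.04·2.9))

2.8250 volumes


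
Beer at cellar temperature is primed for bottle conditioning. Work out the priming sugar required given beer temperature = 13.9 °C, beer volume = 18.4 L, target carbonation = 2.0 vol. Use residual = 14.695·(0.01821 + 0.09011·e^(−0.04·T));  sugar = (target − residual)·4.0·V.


residual = 14.695·(0.01821 + 0.09011·e^(−0.04·13.9)) = 1.0270
sugar = (2.0 − 1.0270)·4.0·18.4

71.6126 g


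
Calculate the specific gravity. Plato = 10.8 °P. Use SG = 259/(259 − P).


SG = 259/(259 − 10.8)

1.0435


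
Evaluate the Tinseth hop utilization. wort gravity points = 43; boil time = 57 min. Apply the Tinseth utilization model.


U = 1.65·0.000125^(GP/1000) · (1 − e^(−0.04·t))/4.15
bigness = 1.65·0.000125^(43/1000) = 1.1211
boil_factor = (1 − e^(−0.04·57))/4.15 = 0.2163
U = 1.1211 · 0.2163

0.2425


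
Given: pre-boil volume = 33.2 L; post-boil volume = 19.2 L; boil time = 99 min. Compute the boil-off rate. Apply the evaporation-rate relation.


rate = (V_pre − V_post) / (t_min/60)
rate = (33.2 − 19.2) / (99/60)

8.4848 L/hr


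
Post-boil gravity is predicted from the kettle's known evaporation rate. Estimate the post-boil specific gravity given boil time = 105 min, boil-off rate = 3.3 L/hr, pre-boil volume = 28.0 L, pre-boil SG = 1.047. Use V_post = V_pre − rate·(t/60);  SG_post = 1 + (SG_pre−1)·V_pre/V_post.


V_post = 28.0 − 3.3·(105/60) = 22.2250
SG_post = 1 + (1.047 − 1)·28.0/22.2250

1.0592


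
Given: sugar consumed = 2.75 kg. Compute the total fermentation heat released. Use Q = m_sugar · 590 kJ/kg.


Q = 2.75 · 590

1622.5000 kJ


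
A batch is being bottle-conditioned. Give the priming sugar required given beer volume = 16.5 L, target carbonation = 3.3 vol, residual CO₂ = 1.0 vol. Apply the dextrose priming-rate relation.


sugar = (target − residual)·4.0·V
sugar = (3.3 − 1.0)·4.0·16.5

151.8000 g


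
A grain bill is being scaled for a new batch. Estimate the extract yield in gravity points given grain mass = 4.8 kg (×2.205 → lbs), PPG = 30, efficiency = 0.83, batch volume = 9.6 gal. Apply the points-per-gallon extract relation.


points = lbs × PPG × eff / vol
lbs = 4.8 × 2.205 = 10.5840
points = 10.5840 × 30 × 0.83 / 9.6

27.4522 points


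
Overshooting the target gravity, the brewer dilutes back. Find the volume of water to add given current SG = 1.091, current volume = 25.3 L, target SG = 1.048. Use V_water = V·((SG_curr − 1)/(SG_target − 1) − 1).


V_water = 25.3·((1.091 − 1)/(1.048 − 1) − 1)

22.6646 L


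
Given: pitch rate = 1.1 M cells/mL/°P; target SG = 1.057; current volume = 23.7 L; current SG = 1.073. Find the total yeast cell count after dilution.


V_w = V·((SG_c−1)/(SG_t−1)−1);  °P = 259 − 259/SG_t;  cells = rate·(V+V_w)·°P
V_w = 23.7·((1.073−1)/(1.057−1)−1) = 6.6526
V_final = 23.7 + 6.6526 = 30.3526
°P = 259 − 259/1.057 = 13.9669
cells = 1.1·30.3526·13.9669

466.3250 billion cells


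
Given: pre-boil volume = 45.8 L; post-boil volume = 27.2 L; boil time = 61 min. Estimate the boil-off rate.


rate = (V_pre − V_post) / (t_min/60)
rate = (45.8 − 27.2) / (61/60)

18.2951 L/hr


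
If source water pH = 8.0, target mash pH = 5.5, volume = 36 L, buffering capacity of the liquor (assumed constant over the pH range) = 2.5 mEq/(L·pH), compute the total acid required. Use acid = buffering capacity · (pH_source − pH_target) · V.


acid = 2.5 · (8.0 − 5.5) · 36

225.0000 mEq


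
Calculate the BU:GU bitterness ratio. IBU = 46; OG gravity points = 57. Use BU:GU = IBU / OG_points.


BU:GU = 46 / 57

0.8070


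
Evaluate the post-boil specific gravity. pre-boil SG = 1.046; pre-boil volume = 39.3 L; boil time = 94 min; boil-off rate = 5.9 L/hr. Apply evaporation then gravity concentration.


V_post = V_pre − rate·(t/60);  SG_post = 1 + (SG_pre−1)·V_pre/V_post
V_post = 39.3 − 5.9·(94/60) = 30.0567
SG_post = 1 + (1.046 − 1)·39.3/30.0567

1.0601


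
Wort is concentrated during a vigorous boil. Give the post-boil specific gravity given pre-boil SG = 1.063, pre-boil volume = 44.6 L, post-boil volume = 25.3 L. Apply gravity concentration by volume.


SG_post = 1 + (SG_pre − 1)·V_pre/V_post
pts_pre = (1.063 − 1)·1000 = 63.0000
pts_post = 63.0000·44.6/25.3 = 111.0593
SG_post = 1 + 111.0593/1000

1.1111


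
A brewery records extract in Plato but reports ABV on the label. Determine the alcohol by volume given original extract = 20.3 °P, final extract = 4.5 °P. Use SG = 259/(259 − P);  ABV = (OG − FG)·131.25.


OG = 259/(259 − 20.3) = 1.0850
FG = 259/(259 − 4.5) = 1.0177
ABV = (1.0850 − 1.0177)·131.25

8.8413 % ABV


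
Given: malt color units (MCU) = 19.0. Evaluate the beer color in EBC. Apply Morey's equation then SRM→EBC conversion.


SRM = 1.4922·MCU^0.6859;  EBC = SRM·1.97
SRM = 1.4922·19.0^0.6859 = 11.2441
EBC = 11.2441·1.97

22.1508 EBC


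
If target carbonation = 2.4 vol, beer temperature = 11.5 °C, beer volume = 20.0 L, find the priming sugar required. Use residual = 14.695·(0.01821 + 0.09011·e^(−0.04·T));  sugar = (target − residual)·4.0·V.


residual = 14.695·(0.01821 + 0.09011·e^(−0.04·11.5)) = 1.1035
sugar = (2.4 − 1.1035)·4.0·20.0

103.7184 g


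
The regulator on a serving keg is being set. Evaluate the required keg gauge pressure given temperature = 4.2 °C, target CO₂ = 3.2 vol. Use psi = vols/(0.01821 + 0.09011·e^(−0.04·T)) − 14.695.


psi = 3.2/(0.01821 + 0.09011·e^(−0.04·4.2)) − 14.695

19.2088 psi


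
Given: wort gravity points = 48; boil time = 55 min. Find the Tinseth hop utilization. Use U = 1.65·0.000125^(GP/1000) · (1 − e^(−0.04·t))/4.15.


bigness = 1.65·0.000125^(48/1000) = 1.0719
boil_factor = (1 − e^(−0.04·55))/4.15 = 0.2143
U = 1.0719 · 0.2143

0.2297


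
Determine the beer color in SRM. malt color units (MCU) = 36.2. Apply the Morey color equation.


SRM = 1.4922 · MCU^0.6859
SRM = 1.4922 · 36.2^0.6859

17.4963 SRM


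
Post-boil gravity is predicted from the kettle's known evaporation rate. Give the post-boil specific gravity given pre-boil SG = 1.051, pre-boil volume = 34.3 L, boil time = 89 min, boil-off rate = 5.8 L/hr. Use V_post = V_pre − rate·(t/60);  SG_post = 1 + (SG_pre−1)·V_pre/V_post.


V_post = 34.3 − 5.8·(89/60) = 25.6967
SG_post = 1 + (1.051 − 1)·34.3/25.6967

1.0681


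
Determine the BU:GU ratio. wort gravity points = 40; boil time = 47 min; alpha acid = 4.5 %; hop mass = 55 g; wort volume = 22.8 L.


U = 1.65·0.000125^(GP/1000)·(1−e^(−0.04t))/4.15;  IBU = (α/100)·m·U·1000/V;  BU:GU = IBU/GP
U = 1.65·0.000125^(40/1000)·(1−e^(−0.04·47))/4.15 = 0.2352
IBU = (4.5/100)·55·0.2352·1000/22.8 = 25.5297
BU:GU = 25.5297/40

0.6382


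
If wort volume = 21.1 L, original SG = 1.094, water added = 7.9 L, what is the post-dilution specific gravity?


SG_new = 1 + (SG_old − 1)·V_old/(V_old + V_water)
pts = (1.094 − 1)·1000·21.1/(21.1 + 7.9) = 68.3931
SG_new = 1 + 68.3931/1000

1.0684


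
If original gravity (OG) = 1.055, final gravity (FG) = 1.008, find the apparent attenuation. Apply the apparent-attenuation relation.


AA = (OG − FG)/(OG − 1) · 100
AA = (1.055 − 1.008)/(1.055 − 1) · 100

85.4545 %


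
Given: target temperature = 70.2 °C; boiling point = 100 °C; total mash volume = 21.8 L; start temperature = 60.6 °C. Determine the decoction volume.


V_dec = V_total·(T_target − T_start)/(T_boil − T_start)
V_dec = 21.8·(70.2 − 60.6)/(100 − 60.6)

5.3117 L


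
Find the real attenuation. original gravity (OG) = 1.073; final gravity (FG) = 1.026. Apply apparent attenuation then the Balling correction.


AA = (OG−FG)/(OG−1)·100;  RA = AA·0.8192
AA = (1.073 − 1.026)/(1.073 − 1)·100 = 64.3836
RA = 64.3836·0.8192

52.7430 %


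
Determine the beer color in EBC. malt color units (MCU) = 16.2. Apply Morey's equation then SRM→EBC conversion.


SRM = 1.4922·MCU^0.6859;  EBC = SRM·1.97
SRM = 1.4922·16.2^0.6859 = 10.0794
EBC = 10.0794·1.97

19.8564 EBC


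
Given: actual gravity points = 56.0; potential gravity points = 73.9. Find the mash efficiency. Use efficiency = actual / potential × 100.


efficiency = 56.0 / 73.9 × 100

75.7781 %


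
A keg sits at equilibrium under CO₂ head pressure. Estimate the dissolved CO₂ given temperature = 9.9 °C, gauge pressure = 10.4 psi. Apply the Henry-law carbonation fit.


vols = (P + 14.695)·(0.01821 + 0.09011·e^(−0.04·T))
vols = (10.4 + 14.695)·(0.01821 + 0.09011·e^(−0.04·9.9))

1.9789 volumes


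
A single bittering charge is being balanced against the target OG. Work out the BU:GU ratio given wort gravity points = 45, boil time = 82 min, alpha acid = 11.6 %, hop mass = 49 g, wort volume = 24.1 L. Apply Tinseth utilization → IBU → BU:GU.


U = 1.65·0.000125^(GP/1000)·(1−e^(−0.04t))/4.15;  IBU = (α/100)·m·U·1000/V;  BU:GU = IBU/GP
U = 1.65·0.000125^(45/1000)·(1−e^(−0.04·82))/4.15 = 0.2554
IBU = (11.6/100)·49·0.2554·1000/24.1 = 60.2250
BU:GU = 60.2250/45

1.3383


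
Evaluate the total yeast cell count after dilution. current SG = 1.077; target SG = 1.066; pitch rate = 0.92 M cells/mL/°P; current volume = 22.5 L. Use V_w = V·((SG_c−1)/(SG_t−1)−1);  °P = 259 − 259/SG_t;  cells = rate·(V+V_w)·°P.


V_w = 22.5·((1.077−1)/(1.066−1)−1) = 3.7500
V_final = 22.5 + 3.7500 = 26.2500
°P = 259 − 259/1.066 = 16.0356
cells = 0.92·26.2500·16.0356

387.2609 billion cells


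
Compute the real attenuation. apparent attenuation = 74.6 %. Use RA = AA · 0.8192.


RA = 74.6 · 0.8192

61.1123 %


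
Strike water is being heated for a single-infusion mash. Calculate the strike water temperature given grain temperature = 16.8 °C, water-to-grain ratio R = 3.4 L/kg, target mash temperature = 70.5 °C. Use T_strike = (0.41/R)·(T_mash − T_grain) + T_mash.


T_strike = (0.41/3.4)·(70.5 − 16.8) + 70.5

76.9756 °C


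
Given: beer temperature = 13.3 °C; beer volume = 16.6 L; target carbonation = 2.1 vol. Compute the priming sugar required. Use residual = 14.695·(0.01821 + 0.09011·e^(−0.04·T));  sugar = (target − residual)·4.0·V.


residual = 14.695·(0.01821 + 0.09011·e^(−0.04·13.3)) = 1.0454
sugar = (2.1 − 1.0454)·4.0·16.6

70.0221 g


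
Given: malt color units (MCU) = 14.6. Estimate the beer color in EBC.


SRM = 1.4922·MCU^0.6859;  EBC = SRM·1.97
SRM = 1.4922·14.6^0.6859 = 9.3855
EBC = 9.3855·1.97

18.4894 EBC


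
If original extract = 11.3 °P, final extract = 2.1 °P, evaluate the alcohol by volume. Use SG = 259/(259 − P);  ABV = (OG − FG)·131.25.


OG = 259/(259 − 11.3) = 1.0456
FG = 259/(259 − 2.1) = 1.0082
ABV = (1.0456 − 1.0082)·131.25

4.9147 % ABV


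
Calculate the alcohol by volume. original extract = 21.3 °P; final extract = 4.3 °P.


SG = 259/(259 − P);  ABV = (OG − FG)·131.25
OG = 259/(259 − 21.3) = 1.0896
FG = 259/(259 − 4.3) = 1.0169
ABV = (1.0896 − 1.0169)·131.25

9.5453 % ABV


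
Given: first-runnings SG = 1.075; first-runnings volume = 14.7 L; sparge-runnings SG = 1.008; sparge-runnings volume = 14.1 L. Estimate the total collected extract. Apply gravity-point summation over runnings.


total = Σ (SG_i − 1)·1000·V_i
first = (1.075 − 1)·1000·14.7 = 1102.5000
sparge = (1.008 − 1)·1000·14.1 = 112.8000
total = 1102.5000 + 112.8000

1215.3000 gravity·L


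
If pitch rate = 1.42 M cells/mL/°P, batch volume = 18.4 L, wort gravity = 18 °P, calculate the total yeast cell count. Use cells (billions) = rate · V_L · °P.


cells = 1.42 · 18.4 · 18

470.3040 billion cells


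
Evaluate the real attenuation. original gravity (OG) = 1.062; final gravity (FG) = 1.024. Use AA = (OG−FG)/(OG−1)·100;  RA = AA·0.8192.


AA = (1.062 − 1.024)/(1.062 − 1)·100 = 61.2903
RA = 61.2903·0.8192

50.2090 %


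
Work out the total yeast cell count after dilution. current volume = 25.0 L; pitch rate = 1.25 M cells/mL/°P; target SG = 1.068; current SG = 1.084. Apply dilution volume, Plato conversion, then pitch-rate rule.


V_w = V·((SG_c−1)/(SG_t−1)−1);  °P = 259 − 259/SG_t;  cells = rate·(V+V_w)·°P
V_w = 25.0·((1.084−1)/(1.068−1)−1) = 5.8824
V_final = 25.0 + 5.8824 = 30.8824
°P = 259 − 259/1.068 = 16.4906
cells = 1.25·30.8824·16.4906

636.5871 billion cells


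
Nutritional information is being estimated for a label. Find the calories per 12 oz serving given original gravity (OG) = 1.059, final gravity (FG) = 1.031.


ABW = (OG−FG)·131.25·0.79/FG;  °P = 259 − 259/SG (for OG→OE and FG→AE);  RE = 0.1808·OE + 0.8192·AE;  Cal = (6.9·ABW + 4·(RE−0.1))·FG·3.55
ABW = (1.059 − 1.031)·131.25·0.79/1.031 = 2.8160
OE = 259 − 259/1.059 = 14.4297 °P
AE = 259 − 259/1.031 = 7.7876 °P
RE = 0.1808·14.4297 + 0.8192·7.7876 = 8.9885 °P
Cal = (6.9·2.8160 + 4·(8.9885−0.1))·1.031·3.55

201.2441 kcal


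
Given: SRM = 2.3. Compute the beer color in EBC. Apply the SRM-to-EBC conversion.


EBC = SRM · 1.97
EBC = 2.3 · 1.97

4.5310 EBC


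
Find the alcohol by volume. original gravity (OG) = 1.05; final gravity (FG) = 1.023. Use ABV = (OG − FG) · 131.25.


ABV = (1.05 − 1.023) · 131.25

3.5438 % ABV


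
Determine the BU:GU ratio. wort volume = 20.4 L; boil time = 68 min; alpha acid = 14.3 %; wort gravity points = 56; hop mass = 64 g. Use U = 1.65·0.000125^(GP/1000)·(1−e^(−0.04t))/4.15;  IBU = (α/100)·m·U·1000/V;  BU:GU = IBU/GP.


U = 1.65·0.000125^(56/1000)·(1−e^(−0.04·68))/4.15 = 0.2245
IBU = (14.3/100)·64·0.2245·1000/20.4 = 100.7288
BU:GU = 100.7288/56

1.7987


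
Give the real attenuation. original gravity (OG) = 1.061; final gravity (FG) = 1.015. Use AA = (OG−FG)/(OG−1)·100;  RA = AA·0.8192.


AA = (1.061 − 1.015)/(1.061 − 1)·100 = 75.4098
RA = 75.4098·0.8192

61.7757 %


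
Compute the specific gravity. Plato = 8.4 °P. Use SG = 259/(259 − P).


SG = 259/(259 − 8.4)

1.0335


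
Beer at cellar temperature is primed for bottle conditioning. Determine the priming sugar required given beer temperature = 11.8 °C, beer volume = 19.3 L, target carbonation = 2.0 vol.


residual = 14.695·(0.01821 + 0.09011·e^(−0.04·T));  sugar = (target − residual)·4.0·V
residual = 14.695·(0.01821 + 0.09011·e^(−0.04·11.8)) = 1.0935
sugar = (2.0 − 1.0935)·4.0·19.3

69.9780 g


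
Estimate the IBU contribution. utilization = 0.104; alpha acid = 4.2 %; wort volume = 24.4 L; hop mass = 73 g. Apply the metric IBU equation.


IBU = (α/100)·mass·U·1000 / V
IBU = (4.2/100)·73·0.104·1000 / 24.4

13.0682 IBU


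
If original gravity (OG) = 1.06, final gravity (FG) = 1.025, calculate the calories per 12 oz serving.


ABW = (OG−FG)·131.25·0.79/FG;  °P = 259 − 259/SG (for OG→OE and FG→AE);  RE = 0.1808·OE + 0.8192·AE;  Cal = (6.9·ABW + 4·(RE−0.1))·FG·3.55
ABW = (1.06 − 1.025)·131.25·0.79/1.025 = 3.5405
OE = 259 − 259/1.06 = 14.6604 °P
AE = 259 − 259/1.025 = 6.3171 °P
RE = 0.1808·14.6604 + 0.8192·6.3171 = 7.8255 °P
Cal = (6.9·3.5405 + 4·(7.8255−0.1))·1.025·3.55

201.3392 kcal


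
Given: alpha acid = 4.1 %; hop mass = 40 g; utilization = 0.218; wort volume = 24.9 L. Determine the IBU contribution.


IBU = (α/100)·mass·U·1000 / V
IBU = (4.1/100)·40·0.218·1000 / 24.9

14.3582 IBU


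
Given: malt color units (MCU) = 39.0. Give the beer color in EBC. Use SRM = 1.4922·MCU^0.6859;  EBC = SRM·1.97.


SRM = 1.4922·39.0^0.6859 = 18.4136
EBC = 18.4136·1.97

36.2748 EBC


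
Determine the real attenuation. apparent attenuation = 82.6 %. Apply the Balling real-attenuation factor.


RA = AA · 0.8192
RA = 82.6 · 0.8192

67.6659 %


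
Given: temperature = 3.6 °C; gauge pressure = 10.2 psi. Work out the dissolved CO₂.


vols = (P + 14.695)·(0.01821 + 0.09011·e^(−0.04·T))
vols = (10.2 + 14.695)·(0.01821 + 0.09011·e^(−0.04·3.6))

2.3958 volumes


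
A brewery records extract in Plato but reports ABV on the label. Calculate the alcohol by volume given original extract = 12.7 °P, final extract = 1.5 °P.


SG = 259/(259 − P);  ABV = (OG − FG)·131.25
OG = 259/(259 − 12.7) = 1.0516
FG = 259/(259 − 1.5) = 1.0058
ABV = (1.0516 − 1.0058)·131.25

6.0031 % ABV


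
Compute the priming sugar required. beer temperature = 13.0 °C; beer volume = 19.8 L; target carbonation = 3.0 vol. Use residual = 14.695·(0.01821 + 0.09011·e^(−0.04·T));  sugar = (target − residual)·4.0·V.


residual = 14.695·(0.01821 + 0.09011·e^(−0.04·13.0)) = 1.0548
sugar = (3.0 − 1.0548)·4.0·19.8

154.0567 g


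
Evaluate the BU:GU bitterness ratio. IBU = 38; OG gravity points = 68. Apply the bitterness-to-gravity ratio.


BU:GU = IBU / OG_points
BU:GU = 38 / 68

0.5588


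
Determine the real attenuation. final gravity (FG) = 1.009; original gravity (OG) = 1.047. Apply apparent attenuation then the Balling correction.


AA = (OG−FG)/(OG−1)·100;  RA = AA·0.8192
AA = (1.047 − 1.009)/(1.047 − 1)·100 = 80.8511
RA = 80.8511·0.8192

66.2332 %


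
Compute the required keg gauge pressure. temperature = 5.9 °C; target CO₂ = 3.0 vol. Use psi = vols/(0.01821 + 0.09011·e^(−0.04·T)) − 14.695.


psi = 3.0/(0.01821 + 0.09011·e^(−0.04·5.9)) − 14.695

18.8706 psi


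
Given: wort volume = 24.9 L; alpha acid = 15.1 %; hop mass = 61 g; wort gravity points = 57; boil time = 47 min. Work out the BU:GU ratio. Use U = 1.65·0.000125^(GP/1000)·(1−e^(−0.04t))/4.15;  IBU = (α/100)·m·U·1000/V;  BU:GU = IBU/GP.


U = 1.65·0.000125^(57/1000)·(1−e^(−0.04·47))/4.15 = 0.2019
IBU = (15.1/100)·61·0.2019·1000/24.9 = 74.6725
BU:GU = 74.6725/57

1.3100


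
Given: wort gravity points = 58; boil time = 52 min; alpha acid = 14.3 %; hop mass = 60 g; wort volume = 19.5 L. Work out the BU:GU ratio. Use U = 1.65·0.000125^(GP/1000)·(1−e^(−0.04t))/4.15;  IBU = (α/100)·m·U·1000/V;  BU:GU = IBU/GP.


U = 1.65·0.000125^(58/1000)·(1−e^(−0.04·52))/4.15 = 0.2066
IBU = (14.3/100)·60·0.2066·1000/19.5 = 90.8975
BU:GU = 90.8975/58

1.5672


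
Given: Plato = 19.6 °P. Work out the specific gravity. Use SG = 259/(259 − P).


SG = 259/(259 − 19.6)

1.0819


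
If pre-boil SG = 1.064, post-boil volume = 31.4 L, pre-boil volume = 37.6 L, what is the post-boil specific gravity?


SG_post = 1 + (SG_pre − 1)·V_pre/V_post
pts_pre = (1.064 − 1)·1000 = 64.0000
pts_post = 64.0000·37.6/31.4 = 76.6369
SG_post = 1 + 76.6369/1000

1.0766


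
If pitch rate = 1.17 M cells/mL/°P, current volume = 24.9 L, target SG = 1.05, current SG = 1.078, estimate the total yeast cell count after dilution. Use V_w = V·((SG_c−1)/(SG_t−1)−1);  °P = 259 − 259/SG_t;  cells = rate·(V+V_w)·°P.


V_w = 24.9·((1.078−1)/(1.05−1)−1) = 13.9440
V_final = 24.9 + 13.9440 = 38.8440
°P = 259 − 259/1.05 = 12.3333
cells = 1.17·38.8440·12.3333

560.5189 billion cells


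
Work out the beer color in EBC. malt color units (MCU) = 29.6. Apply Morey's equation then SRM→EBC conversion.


SRM = 1.4922·MCU^0.6859;  EBC = SRM·1.97
SRM = 1.4922·29.6^0.6859 = 15.2400
EBC = 15.2400·1.97

30.0229 EBC


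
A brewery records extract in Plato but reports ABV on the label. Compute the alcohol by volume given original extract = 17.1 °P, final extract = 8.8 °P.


SG = 259/(259 − P);  ABV = (OG − FG)·131.25
OG = 259/(259 − 17.1) = 1.0707
FG = 259/(259 − 8.8) = 1.0352
ABV = (1.0707 − 1.0352)·131.25

4.6618 % ABV


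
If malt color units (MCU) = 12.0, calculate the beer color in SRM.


SRM = 1.4922 · MCU^0.6859
SRM = 1.4922 · 12.0^0.6859

8.2042 SRM


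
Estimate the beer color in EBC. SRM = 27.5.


EBC = SRM · 1.97
EBC = 27.5 · 1.97

54.1750 EBC


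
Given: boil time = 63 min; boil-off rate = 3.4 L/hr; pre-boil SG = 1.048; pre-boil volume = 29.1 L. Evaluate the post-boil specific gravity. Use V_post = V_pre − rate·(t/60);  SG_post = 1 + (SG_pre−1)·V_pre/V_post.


V_post = 29.1 − 3.4·(63/60) = 25.5300
SG_post = 1 + (1.048 − 1)·29.1/25.5300

1.0547


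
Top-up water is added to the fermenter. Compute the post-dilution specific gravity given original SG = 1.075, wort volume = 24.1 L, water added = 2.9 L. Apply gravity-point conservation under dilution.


SG_new = 1 + (SG_old − 1)·V_old/(V_old + V_water)
pts = (1.075 − 1)·1000·24.1/(24.1 + 2.9) = 66.9444
SG_new = 1 + 66.9444/1000

1.0669


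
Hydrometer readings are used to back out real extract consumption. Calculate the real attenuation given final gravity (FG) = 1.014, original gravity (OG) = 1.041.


AA = (OG−FG)/(OG−1)·100;  RA = AA·0.8192
AA = (1.041 − 1.014)/(1.041 − 1)·100 = 65.8537
RA = 65.8537·0.8192

53.9473 %


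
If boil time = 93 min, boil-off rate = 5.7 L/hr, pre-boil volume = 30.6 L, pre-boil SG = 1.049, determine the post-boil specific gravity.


V_post = V_pre − rate·(t/60);  SG_post = 1 + (SG_pre−1)·V_pre/V_post
V_post = 30.6 − 5.7·(93/60) = 21.7650
SG_post = 1 + (1.049 − 1)·30.6/21.7650

1.0689


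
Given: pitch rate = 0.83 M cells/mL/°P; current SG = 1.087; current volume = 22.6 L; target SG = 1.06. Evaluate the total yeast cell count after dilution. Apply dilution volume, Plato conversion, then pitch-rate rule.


V_w = V·((SG_c−1)/(SG_t−1)−1);  °P = 259 − 259/SG_t;  cells = rate·(V+V_w)·°P
V_w = 22.6·((1.087−1)/(1.06−1)−1) = 10.1700
V_final = 22.6 + 10.1700 = 32.7700
°P = 259 − 259/1.06 = 14.6604
cells = 0.83·32.7700·14.6604

398.7491 billion cells


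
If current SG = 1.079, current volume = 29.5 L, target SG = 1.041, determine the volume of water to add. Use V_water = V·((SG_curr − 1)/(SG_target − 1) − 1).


V_water = 29.5·((1.079 − 1)/(1.041 − 1) − 1)

27.3415 L


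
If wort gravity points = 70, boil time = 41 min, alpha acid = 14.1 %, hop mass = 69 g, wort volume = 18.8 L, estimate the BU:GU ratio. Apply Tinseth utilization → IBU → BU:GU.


U = 1.65·0.000125^(GP/1000)·(1−e^(−0.04t))/4.15;  IBU = (α/100)·m·U·1000/V;  BU:GU = IBU/GP
U = 1.65·0.000125^(70/1000)·(1−e^(−0.04·41))/4.15 = 0.1708
IBU = (14.1/100)·69·0.1708·1000/18.8 = 88.4048
BU:GU = 88.4048/70

1.2629


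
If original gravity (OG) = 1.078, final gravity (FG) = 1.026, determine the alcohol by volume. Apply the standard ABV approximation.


ABV = (OG − FG) · 131.25
ABV = (1.078 − 1.026) · 131.25

6.8250 % ABV


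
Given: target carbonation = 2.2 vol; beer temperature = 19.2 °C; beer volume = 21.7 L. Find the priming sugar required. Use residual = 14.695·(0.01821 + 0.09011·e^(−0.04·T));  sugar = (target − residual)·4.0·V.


residual = 14.695·(0.01821 + 0.09011·e^(−0.04·19.2)) = 0.8819
sugar = (2.2 − 0.8819)·4.0·21.7

114.4085 g


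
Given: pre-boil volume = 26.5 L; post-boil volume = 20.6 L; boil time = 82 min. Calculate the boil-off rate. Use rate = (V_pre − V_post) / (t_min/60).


rate = (26.5 − 20.6) / (82/60)

4.3171 L/hr


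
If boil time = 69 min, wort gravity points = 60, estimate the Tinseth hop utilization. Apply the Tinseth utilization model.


U = 1.65·0.000125^(GP/1000) · (1 − e^(−0.04·t))/4.15
bigness = 1.65·0.000125^(60/1000) = 0.9623
boil_factor = (1 − e^(−0.04·69))/4.15 = 0.2257
U = 0.9623 · 0.2257

0.2172


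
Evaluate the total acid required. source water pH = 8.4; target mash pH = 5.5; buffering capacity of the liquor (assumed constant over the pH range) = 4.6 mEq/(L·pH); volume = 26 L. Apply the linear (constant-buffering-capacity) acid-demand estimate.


acid = buffering capacity · (pH_source − pH_target) · V
acid = 4.6 · (8.4 − 5.5) · 26

346.8400 mEq


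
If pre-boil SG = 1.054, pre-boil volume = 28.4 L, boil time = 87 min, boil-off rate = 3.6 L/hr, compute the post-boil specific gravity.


V_post = V_pre − rate·(t/60);  SG_post = 1 + (SG_pre−1)·V_pre/V_post
V_post = 28.4 − 3.6·(87/60) = 23.1800
SG_post = 1 + (1.054 − 1)·28.4/23.1800

1.0662


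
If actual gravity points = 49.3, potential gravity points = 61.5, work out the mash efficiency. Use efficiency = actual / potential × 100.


efficiency = 49.3 / 61.5 × 100

80.1626 %


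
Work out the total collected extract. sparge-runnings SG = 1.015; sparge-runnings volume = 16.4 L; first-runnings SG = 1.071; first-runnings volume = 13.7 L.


total = Σ (SG_i − 1)·1000·V_i
first = (1.071 − 1)·1000·13.7 = 972.7000
sparge = (1.015 − 1)·1000·16.4 = 246.0000
total = 972.7000 + 246.0000

1218.7000 gravity·L


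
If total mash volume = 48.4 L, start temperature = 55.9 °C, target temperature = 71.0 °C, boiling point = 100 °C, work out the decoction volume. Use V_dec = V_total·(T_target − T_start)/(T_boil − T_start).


V_dec = 48.4·(71.0 − 55.9)/(100 − 55.9)

16.5723 L


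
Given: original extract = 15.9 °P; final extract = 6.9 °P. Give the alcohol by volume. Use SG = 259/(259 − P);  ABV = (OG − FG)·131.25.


OG = 259/(259 − 15.9) = 1.0654
FG = 259/(259 − 6.9) = 1.0274
ABV = (1.0654 − 1.0274)·131.25

4.9921 % ABV


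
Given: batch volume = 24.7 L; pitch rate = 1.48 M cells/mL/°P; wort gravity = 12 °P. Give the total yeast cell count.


cells (billions) = rate · V_L · °P
cells = 1.48 · 24.7 · 12

438.6720 billion cells


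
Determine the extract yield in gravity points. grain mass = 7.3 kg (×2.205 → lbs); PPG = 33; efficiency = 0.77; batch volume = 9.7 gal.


points = lbs × PPG × eff / vol
lbs = 7.3 × 2.205 = 16.0965
points = 16.0965 × 33 × 0.77 / 9.7

42.1662 points


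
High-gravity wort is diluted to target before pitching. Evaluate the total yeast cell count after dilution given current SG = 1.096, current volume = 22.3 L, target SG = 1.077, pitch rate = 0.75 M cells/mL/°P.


V_w = V·((SG_c−1)/(SG_t−1)−1);  °P = 259 − 259/SG_t;  cells = rate·(V+V_w)·°P
V_w = 22.3·((1.096−1)/(1.077−1)−1) = 5.5026
V_final = 22.3 + 5.5026 = 27.8026
°P = 259 − 259/1.077 = 18.5172
cells = 0.75·27.8026·18.5172

386.1192 billion cells


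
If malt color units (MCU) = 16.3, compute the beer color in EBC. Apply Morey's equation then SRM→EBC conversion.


SRM = 1.4922·MCU^0.6859;  EBC = SRM·1.97
SRM = 1.4922·16.3^0.6859 = 10.1220
EBC = 10.1220·1.97

19.9403 EBC


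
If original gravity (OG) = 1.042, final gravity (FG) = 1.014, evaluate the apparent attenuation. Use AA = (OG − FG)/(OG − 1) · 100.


AA = (1.042 − 1.014)/(1.042 − 1) · 100

66.6667 %


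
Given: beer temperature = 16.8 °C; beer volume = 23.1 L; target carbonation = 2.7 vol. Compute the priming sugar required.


residual = 14.695·(0.01821 + 0.09011·e^(−0.04·T));  sugar = (target − residual)·4.0·V
residual = 14.695·(0.01821 + 0.09011·e^(−0.04·16.8)) = 0.9438
sugar = (2.7 − 0.9438)·4.0·23.1

162.2702 g


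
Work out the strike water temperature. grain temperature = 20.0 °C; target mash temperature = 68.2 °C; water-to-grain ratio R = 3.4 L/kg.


T_strike = (0.41/R)·(T_mash − T_grain) + T_mash
T_strike = (0.41/3.4)·(68.2 − 20.0) + 68.2

74.0124 °C


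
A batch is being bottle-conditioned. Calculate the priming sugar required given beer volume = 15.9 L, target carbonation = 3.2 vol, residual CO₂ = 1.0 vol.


sugar = (target − residual)·4.0·V
sugar = (3.2 − 1.0)·4.0·15.9

139.9200 g


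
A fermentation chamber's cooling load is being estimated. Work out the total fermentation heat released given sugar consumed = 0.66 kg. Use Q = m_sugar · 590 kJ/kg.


Q = 0.66 · 590

389.4000 kJ


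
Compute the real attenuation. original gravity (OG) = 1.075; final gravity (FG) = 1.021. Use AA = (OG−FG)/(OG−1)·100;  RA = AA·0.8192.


AA = (1.075 − 1.021)/(1.075 − 1)·100 = 72.0000
RA = 72.0000·0.8192

58.9824 %


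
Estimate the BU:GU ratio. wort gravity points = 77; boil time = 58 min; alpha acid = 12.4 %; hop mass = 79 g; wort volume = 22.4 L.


U = 1.65·0.000125^(GP/1000)·(1−e^(−0.04t))/4.15;  IBU = (α/100)·m·U·1000/V;  BU:GU = IBU/GP
U = 1.65·0.000125^(77/1000)·(1−e^(−0.04·58))/4.15 = 0.1795
IBU = (12.4/100)·79·0.1795·1000/22.4 = 78.4826
BU:GU = 78.4826/77

1.0193


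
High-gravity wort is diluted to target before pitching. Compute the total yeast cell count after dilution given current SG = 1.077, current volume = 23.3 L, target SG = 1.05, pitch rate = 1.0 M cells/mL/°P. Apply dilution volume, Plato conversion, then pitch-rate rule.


V_w = V·((SG_c−1)/(SG_t−1)−1);  °P = 259 − 259/SG_t;  cells = rate·(V+V_w)·°P
V_w = 23.3·((1.077−1)/(1.05−1)−1) = 12.5820
V_final = 23.3 + 12.5820 = 35.8820
°P = 259 − 259/1.05 = 12.3333
cells = 1.0·35.8820·12.3333

442.5447 billion cells


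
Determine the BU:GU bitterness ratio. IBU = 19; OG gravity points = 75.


BU:GU = IBU / OG_points
BU:GU = 19 / 75

0.2533


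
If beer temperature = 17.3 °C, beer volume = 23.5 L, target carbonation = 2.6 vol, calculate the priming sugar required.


residual = 14.695·(0.01821 + 0.09011·e^(−0.04·T));  sugar = (target − residual)·4.0·V
residual = 14.695·(0.01821 + 0.09011·e^(−0.04·17.3)) = 0.9304
sugar = (2.6 − 0.9304)·4.0·23.5

156.9387 g


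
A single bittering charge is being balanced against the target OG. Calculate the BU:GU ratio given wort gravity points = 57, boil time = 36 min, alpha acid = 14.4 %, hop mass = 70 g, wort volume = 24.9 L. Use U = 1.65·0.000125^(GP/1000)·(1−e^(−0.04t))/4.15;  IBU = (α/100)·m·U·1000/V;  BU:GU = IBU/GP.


U = 1.65·0.000125^(57/1000)·(1−e^(−0.04·36))/4.15 = 0.1818
IBU = (14.4/100)·70·0.1818·1000/24.9 = 73.5845
BU:GU = 73.5845/57

1.2910


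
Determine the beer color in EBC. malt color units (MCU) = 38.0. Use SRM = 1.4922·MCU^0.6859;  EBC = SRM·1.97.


SRM = 1.4922·38.0^0.6859 = 18.0884
EBC = 18.0884·1.97

35.6342 EBC


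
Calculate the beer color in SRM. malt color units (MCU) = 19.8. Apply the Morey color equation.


SRM = 1.4922 · MCU^0.6859
SRM = 1.4922 · 19.8^0.6859

11.5667 SRM


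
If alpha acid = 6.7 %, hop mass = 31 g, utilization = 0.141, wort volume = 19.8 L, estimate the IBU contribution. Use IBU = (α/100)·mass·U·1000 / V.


IBU = (6.7/100)·31·0.141·1000 / 19.8

14.7908 IBU


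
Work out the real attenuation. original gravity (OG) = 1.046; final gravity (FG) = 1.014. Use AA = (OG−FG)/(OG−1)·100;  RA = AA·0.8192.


AA = (1.046 − 1.014)/(1.046 − 1)·100 = 69.5652
RA = 69.5652·0.8192

56.9878 %


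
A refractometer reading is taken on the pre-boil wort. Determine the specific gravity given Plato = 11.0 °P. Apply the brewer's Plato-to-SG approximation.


SG = 259/(259 − P)
SG = 259/(259 − 11.0)

1.0444


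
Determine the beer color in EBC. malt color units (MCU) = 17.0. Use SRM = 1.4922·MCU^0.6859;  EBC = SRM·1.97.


SRM = 1.4922·17.0^0.6859 = 10.4182
EBC = 10.4182·1.97

20.5238 EBC


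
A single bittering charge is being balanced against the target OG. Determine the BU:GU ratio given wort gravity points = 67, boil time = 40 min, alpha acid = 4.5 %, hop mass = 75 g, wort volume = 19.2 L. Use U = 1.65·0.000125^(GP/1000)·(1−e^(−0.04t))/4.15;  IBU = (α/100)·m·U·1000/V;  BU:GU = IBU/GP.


U = 1.65·0.000125^(67/1000)·(1−e^(−0.04·40))/4.15 = 0.1738
IBU = (4.5/100)·75·0.1738·1000/19.2 = 30.5464
BU:GU = 30.5464/67

0.4559


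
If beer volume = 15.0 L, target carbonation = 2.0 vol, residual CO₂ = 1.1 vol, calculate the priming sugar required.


sugar = (target − residual)·4.0·V
sugar = (2.0 − 1.1)·4.0·15.0

54.0000 g


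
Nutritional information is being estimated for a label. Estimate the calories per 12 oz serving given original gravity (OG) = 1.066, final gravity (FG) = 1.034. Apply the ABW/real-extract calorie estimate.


ABW = (OG−FG)·131.25·0.79/FG;  °P = 259 − 259/SG (for OG→OE and FG→AE);  RE = 0.1808·OE + 0.8192·AE;  Cal = (6.9·ABW + 4·(RE−0.1))·FG·3.55
ABW = (1.066 − 1.034)·131.25·0.79/1.034 = 3.2089
OE = 259 − 259/1.066 = 16.0356 °P
AE = 259 − 259/1.034 = 8.5164 °P
RE = 0.1808·16.0356 + 0.8192·8.5164 = 9.8759 °P
Cal = (6.9·3.2089 + 4·(9.8759−0.1))·1.034·3.55

224.8122 kcal


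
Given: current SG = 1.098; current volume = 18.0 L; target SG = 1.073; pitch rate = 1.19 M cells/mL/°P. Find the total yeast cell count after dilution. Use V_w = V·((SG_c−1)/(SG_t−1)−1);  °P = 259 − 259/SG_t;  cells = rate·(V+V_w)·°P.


V_w = 18.0·((1.098−1)/(1.073−1)−1) = 6.1644
V_final = 18.0 + 6.1644 = 24.1644
°P = 259 − 259/1.073 = 17.6207
cells = 1.19·24.1644·17.6207

506.6938 billion cells


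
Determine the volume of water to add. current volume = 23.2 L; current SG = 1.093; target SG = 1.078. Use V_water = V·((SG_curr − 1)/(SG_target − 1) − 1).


V_water = 23.2·((1.093 − 1)/(1.078 − 1) − 1)

4.4615 L


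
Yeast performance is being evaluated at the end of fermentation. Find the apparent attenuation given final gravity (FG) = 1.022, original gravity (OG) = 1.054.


AA = (OG − FG)/(OG − 1) · 100
AA = (1.054 − 1.022)/(1.054 − 1) · 100

59.2593 %


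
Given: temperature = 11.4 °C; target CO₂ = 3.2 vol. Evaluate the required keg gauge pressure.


psi = vols/(0.01821 + 0.09011·e^(−0.04·T)) − 14.695
psi = 3.2/(0.01821 + 0.09011·e^(−0.04·11.4)) − 14.695

27.7887 psi


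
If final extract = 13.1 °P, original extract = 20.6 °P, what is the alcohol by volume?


SG = 259/(259 − P);  ABV = (OG − FG)·131.25
OG = 259/(259 − 20.6) = 1.0864
FG = 259/(259 − 13.1) = 1.0533
ABV = (1.0864 − 1.0533)·131.25

4.3491 % ABV


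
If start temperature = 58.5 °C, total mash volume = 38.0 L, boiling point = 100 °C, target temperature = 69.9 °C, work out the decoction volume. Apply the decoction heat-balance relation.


V_dec = V_total·(T_target − T_start)/(T_boil − T_start)
V_dec = 38.0·(69.9 − 58.5)/(100 − 58.5)

10.4386 L


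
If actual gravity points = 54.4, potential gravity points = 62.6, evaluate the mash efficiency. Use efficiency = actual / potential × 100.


efficiency = 54.4 / 62.6 × 100

86.9010 %


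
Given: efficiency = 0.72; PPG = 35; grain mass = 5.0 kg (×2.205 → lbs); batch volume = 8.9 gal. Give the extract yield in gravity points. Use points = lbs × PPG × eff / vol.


lbs = 5.0 × 2.205 = 11.0250
points = 11.0250 × 35 × 0.72 / 8.9

31.2169 points


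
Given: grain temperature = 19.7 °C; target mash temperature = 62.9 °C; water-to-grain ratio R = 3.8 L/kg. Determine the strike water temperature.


T_strike = (0.41/R)·(T_mash − T_grain) + T_mash
T_strike = (0.41/3.8)·(62.9 − 19.7) + 62.9

67.5611 °C


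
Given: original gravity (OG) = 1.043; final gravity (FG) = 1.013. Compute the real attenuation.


AA = (OG−FG)/(OG−1)·100;  RA = AA·0.8192
AA = (1.043 − 1.013)/(1.043 − 1)·100 = 69.7674
RA = 69.7674·0.8192

57.1535 %


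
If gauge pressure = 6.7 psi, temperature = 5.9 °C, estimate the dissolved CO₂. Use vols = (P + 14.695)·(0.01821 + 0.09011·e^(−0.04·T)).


vols = (6.7 + 14.695)·(0.01821 + 0.09011·e^(−0.04·5.9))

1.9122 volumes


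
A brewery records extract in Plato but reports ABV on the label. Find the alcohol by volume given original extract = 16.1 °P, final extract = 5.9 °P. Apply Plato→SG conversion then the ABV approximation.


SG = 259/(259 − P);  ABV = (OG − FG)·131.25
OG = 259/(259 − 16.1) = 1.0663
FG = 259/(259 − 5.9) = 1.0233
ABV = (1.0663 − 1.0233)·131.25

5.6400 % ABV


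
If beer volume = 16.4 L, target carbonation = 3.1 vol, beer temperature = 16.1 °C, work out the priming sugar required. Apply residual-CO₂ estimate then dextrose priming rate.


residual = 14.695·(0.01821 + 0.09011·e^(−0.04·T));  sugar = (target − residual)·4.0·V
residual = 14.695·(0.01821 + 0.09011·e^(−0.04·16.1)) = 0.9630
sugar = (3.1 − 0.9630)·4.0·16.4

140.1851 g


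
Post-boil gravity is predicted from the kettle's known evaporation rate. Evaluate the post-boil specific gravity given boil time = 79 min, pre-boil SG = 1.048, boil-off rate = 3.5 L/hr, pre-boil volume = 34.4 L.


V_post = V_pre − rate·(t/60);  SG_post = 1 + (SG_pre−1)·V_pre/V_post
V_post = 34.4 − 3.5·(79/60) = 29.7917
SG_post = 1 + (1.048 − 1)·34.4/29.7917

1.0554


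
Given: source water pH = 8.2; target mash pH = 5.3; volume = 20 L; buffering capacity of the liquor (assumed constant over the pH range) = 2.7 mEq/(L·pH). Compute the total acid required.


acid = buffering capacity · (pH_source − pH_target) · V
acid = 2.7 · (8.2 − 5.3) · 20

156.6000 mEq


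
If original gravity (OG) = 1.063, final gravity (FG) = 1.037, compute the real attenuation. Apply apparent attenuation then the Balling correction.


AA = (OG−FG)/(OG−1)·100;  RA = AA·0.8192
AA = (1.063 − 1.037)/(1.063 − 1)·100 = 41.2698
RA = 41.2698·0.8192

33.8083 %


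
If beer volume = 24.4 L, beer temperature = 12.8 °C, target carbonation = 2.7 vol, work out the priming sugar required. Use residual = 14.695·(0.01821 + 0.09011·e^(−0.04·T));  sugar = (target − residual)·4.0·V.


residual = 14.695·(0.01821 + 0.09011·e^(−0.04·12.8)) = 1.0612
sugar = (2.7 − 1.0612)·4.0·24.4

159.9505 g


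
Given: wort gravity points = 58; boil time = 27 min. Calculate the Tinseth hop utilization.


U = 1.65·0.000125^(GP/1000) · (1 − e^(−0.04·t))/4.15
bigness = 1.65·0.000125^(58/1000) = 0.9797
boil_factor = (1 − e^(−0.04·27))/4.15 = 0.1591
U = 0.9797 · 0.1591

0.1559


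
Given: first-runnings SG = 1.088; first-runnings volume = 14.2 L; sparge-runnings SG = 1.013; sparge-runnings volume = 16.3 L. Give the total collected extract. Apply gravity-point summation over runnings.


total = Σ (SG_i − 1)·1000·V_i
first = (1.088 − 1)·1000·14.2 = 1249.6000
sparge = (1.013 − 1)·1000·16.3 = 211.9000
total = 1249.6000 + 211.9000

1461.5000 gravity·L
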